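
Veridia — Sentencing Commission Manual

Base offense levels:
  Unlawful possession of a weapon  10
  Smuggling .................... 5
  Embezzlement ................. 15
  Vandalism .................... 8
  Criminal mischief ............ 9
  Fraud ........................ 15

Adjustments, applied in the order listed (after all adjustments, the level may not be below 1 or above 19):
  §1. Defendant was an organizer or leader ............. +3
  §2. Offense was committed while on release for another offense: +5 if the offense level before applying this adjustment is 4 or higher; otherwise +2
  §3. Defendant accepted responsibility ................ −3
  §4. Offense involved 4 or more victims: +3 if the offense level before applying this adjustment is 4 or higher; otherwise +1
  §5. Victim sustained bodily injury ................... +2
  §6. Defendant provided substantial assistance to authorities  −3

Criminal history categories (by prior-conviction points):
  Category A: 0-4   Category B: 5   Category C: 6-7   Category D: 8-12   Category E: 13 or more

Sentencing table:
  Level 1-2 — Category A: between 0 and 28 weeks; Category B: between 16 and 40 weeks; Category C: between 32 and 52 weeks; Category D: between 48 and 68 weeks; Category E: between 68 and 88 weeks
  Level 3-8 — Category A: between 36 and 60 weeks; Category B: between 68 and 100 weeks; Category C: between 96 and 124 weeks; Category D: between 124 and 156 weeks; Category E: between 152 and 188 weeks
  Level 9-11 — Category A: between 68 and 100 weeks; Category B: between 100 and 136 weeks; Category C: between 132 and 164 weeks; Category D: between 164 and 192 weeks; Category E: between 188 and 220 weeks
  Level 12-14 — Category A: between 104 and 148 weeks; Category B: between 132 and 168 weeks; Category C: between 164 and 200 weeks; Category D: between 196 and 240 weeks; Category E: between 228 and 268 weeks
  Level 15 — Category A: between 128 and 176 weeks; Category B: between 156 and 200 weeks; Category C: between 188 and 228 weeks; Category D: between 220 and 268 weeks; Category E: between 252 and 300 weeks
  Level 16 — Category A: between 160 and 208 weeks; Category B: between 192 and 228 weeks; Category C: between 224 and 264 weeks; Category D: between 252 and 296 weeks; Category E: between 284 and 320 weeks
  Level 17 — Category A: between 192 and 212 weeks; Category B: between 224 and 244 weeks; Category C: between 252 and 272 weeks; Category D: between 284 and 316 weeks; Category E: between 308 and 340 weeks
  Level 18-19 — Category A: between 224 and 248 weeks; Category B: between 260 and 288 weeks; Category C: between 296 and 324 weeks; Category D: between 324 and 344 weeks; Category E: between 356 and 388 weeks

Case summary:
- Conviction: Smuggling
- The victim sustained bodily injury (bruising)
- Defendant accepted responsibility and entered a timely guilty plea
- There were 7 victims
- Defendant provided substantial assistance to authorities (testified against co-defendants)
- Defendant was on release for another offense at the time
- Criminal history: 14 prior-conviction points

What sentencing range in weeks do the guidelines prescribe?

188-220 weeks

Base offense level for smuggling: 5.
§1 does not apply.
§2 applies (level before this adjustment is 5 ≥ 4, so +5): 5 + 5 = 10.
§3 applies: 10 − 3 = 7.
§4 applies (level before this adjustment is 7 ≥ 4, so +3): 7 + 3 = 10.
§5 applies: 10 + 2 = 12.
§6 applies: 12 − 3 = 9.
Final offense level: 9.
Criminal history: 14 prior points → Category E (13+).
Level 9 falls in the 9-11 band.
Grid: Level 9-11 × Category E = 188-220 weeks.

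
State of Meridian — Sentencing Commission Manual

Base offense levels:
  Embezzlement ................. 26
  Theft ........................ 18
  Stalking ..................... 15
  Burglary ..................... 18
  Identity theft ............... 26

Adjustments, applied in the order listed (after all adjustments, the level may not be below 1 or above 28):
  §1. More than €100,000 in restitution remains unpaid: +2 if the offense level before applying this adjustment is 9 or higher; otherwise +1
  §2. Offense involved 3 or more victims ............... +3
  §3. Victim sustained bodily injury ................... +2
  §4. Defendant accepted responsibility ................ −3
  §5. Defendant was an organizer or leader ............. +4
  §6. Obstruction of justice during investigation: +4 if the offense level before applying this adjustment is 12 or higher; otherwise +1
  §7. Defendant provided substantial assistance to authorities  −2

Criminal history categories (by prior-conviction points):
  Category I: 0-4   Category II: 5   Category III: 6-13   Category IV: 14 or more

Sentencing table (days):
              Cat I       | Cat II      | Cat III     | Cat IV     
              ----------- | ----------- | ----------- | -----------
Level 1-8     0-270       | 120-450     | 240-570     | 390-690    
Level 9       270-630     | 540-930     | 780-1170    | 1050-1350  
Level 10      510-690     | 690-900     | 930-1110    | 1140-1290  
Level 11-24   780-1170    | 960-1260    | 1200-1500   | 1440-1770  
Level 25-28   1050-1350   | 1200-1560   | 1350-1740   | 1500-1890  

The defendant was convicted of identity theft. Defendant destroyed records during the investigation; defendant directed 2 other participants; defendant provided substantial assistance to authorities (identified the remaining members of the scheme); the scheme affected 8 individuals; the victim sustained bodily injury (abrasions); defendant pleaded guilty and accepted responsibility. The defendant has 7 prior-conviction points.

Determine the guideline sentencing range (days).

1350-1740 days

Base offense level for identity theft: 26.
§2 applies: 26 + 3 = 29.
§3 applies: 29 + 2 = 31.
§4 applies: 31 − 3 = 28.
§5 applies: 28 + 4 = 32.
§6 applies (level before this adjustment is 32 ≥ 12, so +4): 32 + 4 = 36.
§7 applies: 36 − 2 = 34.
Level 34 exceeds the maximum of 28; capped at 28.
Final offense level: 28.
Criminal history: 7 prior points → Category III (6-13).
Level 28 falls in the 25-28 band.
Grid: Level 25-28 × Category III = 1350-1740 days.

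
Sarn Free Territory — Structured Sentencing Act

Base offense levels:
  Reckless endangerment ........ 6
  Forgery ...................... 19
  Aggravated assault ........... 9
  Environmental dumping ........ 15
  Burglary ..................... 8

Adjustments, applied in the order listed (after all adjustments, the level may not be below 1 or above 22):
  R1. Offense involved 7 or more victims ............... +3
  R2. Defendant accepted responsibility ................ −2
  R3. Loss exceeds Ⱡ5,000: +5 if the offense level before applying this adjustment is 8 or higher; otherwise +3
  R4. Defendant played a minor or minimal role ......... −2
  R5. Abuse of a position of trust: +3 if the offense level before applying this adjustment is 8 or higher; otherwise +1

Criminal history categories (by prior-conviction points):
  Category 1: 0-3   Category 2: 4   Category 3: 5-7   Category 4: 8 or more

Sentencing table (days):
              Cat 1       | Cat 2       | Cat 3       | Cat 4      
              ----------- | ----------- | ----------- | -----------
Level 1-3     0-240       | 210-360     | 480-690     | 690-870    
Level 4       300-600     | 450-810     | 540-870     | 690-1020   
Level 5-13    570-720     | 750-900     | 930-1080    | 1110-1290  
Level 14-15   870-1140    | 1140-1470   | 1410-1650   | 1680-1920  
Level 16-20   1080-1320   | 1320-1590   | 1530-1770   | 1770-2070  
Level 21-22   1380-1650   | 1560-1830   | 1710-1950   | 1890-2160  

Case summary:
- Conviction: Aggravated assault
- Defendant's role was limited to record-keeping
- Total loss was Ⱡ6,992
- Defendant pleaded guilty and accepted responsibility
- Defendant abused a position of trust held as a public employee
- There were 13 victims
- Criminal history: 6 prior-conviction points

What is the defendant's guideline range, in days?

1530-1770 days

Base offense level for aggravated assault: 9.
R1 applies: 9 + 3 = 12.
R2 applies: 12 − 2 = 10.
R3 applies (level before this adjustment is 10 ≥ 8, so +5): 10 + 5 = 15.
R4 applies: 15 − 2 = 13.
R5 applies (level before this adjustment is 13 ≥ 8, so +3): 13 + 3 = 16.
Final offense level: 16.
Criminal history: 6 prior points → Category 3 (5-7).
Level 16 falls in the 16-20 band.
Grid: Level 16-20 × Category 3 = 1530-1770 days.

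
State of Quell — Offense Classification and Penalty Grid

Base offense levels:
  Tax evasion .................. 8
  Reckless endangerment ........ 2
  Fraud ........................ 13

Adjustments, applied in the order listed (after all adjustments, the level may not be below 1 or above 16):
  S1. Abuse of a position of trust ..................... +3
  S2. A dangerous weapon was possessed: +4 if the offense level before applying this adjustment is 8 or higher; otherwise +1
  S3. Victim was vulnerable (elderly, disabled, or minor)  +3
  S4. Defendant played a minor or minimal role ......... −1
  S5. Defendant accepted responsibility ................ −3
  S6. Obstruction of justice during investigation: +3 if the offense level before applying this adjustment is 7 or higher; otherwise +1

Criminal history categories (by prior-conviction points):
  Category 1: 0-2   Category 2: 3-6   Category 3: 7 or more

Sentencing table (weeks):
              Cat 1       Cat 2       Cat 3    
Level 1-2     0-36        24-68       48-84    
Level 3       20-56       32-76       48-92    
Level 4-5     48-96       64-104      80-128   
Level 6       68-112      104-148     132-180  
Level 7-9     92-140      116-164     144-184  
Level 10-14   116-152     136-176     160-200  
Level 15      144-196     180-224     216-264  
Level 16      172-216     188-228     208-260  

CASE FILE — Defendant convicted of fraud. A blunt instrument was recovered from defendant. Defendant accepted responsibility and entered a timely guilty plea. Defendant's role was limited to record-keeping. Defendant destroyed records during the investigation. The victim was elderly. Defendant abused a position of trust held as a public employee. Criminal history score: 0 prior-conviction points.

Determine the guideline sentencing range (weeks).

Base offense level for fraud: 13.
S1 applies: 13 + 3 = 16.
S2 applies (level before this adjustment is 16 ≥ 8, so +4): 16 + 4 = 20.
S3 applies: 20 + 3 = 23.
S4 applies: 23 − 1 = 22.
S5 applies: 22 − 3 = 19.
S6 applies (level before this adjustment is 19 ≥ 7, so +3): 19 + 3 = 22.
Level 22 exceeds the maximum of 16; capped at 16.
Final offense level: 16.
Criminal history: 0 prior points → Category 1 (0-2).
Level 16 falls in the 16 band.
Grid: Level 16 × Category 1 = 172-216 weeks.

172-216 weeks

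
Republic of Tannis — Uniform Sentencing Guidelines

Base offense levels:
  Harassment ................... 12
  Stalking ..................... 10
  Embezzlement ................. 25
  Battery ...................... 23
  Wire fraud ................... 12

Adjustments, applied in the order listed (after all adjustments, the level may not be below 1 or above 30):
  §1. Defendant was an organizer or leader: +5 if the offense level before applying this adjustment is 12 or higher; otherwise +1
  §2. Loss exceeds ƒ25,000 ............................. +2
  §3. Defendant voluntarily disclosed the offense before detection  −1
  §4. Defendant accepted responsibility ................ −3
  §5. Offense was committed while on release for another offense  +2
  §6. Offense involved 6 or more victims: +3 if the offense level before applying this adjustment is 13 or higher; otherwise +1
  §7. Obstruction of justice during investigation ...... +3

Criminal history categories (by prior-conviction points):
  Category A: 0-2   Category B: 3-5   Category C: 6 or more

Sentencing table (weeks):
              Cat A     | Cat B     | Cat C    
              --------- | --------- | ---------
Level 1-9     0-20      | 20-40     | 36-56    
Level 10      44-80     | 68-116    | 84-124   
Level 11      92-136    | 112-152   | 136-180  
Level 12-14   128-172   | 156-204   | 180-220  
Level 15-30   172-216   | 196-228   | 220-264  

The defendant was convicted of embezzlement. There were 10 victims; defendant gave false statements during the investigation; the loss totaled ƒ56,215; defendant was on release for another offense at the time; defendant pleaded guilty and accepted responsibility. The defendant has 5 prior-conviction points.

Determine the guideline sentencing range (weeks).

196-228 weeks

Base offense level for embezzlement: 25.
§2 applies: 25 + 2 = 27.
§3 does not apply.
§4 applies: 27 − 3 = 24.
§5 applies: 24 + 2 = 26.
§6 applies (level before this adjustment is 26 ≥ 13, so +3): 26 + 3 = 29.
§7 applies: 29 + 3 = 32.
Level 32 exceeds the maximum of 30; capped at 30.
Final offense level: 30.
Criminal history: 5 prior points → Category B (3-5).
Level 30 falls in the 15-30 band.
Grid: Level 15-30 × Category B = 196-228 weeks.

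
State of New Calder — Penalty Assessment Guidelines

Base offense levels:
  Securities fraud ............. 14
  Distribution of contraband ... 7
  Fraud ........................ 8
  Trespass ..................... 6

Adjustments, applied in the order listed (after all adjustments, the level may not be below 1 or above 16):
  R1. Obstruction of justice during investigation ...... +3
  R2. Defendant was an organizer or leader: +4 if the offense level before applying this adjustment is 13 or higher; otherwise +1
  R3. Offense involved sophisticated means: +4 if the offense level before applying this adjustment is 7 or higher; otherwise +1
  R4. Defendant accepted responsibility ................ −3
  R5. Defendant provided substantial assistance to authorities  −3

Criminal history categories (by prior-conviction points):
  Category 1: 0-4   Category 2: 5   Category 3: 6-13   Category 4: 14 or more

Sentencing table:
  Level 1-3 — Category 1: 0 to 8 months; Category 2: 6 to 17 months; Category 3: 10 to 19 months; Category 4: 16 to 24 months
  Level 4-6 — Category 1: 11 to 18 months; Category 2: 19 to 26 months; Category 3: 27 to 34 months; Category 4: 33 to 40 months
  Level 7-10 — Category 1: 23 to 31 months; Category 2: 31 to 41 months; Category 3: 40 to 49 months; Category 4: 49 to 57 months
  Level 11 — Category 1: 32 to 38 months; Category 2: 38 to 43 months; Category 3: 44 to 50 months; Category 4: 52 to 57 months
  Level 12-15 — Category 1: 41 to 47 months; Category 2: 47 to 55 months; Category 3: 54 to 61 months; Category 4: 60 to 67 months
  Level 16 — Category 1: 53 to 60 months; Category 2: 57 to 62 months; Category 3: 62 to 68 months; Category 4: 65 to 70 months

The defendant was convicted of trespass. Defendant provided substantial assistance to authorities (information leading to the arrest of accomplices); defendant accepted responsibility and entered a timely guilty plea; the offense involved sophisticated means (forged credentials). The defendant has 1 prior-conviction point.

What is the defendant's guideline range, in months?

0-8 months

Base offense level for trespass: 6.
R1 does not apply.
R2 does not apply.
R3 applies (level before this adjustment is 6 < 7, so +1): 6 + 1 = 7.
R4 applies: 7 − 3 = 4.
R5 applies: 4 − 3 = 1.
Final offense level: 1.
Criminal history: 1 prior point → Category 1 (0-4).
Level 1 falls in the 1-3 band.
Grid: Level 1-3 × Category 1 = 0-8 months.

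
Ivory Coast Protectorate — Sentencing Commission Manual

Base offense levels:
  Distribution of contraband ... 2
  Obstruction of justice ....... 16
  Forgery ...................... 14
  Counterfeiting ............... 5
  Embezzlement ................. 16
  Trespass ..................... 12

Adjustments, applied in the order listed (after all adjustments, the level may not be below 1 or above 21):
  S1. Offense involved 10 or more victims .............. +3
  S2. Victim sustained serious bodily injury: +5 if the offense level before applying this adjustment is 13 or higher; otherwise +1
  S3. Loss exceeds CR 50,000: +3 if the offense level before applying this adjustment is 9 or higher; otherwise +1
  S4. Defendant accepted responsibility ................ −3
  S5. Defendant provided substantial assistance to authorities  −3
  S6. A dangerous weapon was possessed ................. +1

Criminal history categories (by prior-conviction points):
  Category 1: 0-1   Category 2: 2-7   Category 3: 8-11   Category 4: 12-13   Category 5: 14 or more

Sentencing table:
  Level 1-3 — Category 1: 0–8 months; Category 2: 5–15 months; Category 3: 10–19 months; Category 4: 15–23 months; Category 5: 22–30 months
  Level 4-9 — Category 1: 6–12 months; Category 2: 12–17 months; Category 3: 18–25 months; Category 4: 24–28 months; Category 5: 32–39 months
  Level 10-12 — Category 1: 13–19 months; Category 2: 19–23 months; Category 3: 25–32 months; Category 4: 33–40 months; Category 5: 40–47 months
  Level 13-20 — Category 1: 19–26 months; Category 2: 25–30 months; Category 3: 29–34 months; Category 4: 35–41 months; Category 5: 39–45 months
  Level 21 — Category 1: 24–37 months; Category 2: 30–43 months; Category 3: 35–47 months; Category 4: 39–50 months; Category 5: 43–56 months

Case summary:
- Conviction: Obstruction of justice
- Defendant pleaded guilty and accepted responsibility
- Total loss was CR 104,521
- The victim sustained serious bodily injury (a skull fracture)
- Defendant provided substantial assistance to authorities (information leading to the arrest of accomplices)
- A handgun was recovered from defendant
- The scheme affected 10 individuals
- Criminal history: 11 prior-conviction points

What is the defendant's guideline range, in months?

Base offense level for obstruction of justice: 16.
S1 applies: 16 + 3 = 19.
S2 applies (level before this adjustment is 19 ≥ 13, so +5): 19 + 5 = 24.
S3 applies (level before this adjustment is 24 ≥ 9, so +3): 24 + 3 = 27.
S4 applies: 27 − 3 = 24.
S5 applies: 24 − 3 = 21.
S6 applies: 21 + 1 = 22.
Level 22 exceeds the maximum of 21; capped at 21.
Final offense level: 21.
Criminal history: 11 prior points → Category 3 (8-11).
Level 21 falls in the 21 band.
Grid: Level 21 × Category 3 = 35-47 months.

35-47 months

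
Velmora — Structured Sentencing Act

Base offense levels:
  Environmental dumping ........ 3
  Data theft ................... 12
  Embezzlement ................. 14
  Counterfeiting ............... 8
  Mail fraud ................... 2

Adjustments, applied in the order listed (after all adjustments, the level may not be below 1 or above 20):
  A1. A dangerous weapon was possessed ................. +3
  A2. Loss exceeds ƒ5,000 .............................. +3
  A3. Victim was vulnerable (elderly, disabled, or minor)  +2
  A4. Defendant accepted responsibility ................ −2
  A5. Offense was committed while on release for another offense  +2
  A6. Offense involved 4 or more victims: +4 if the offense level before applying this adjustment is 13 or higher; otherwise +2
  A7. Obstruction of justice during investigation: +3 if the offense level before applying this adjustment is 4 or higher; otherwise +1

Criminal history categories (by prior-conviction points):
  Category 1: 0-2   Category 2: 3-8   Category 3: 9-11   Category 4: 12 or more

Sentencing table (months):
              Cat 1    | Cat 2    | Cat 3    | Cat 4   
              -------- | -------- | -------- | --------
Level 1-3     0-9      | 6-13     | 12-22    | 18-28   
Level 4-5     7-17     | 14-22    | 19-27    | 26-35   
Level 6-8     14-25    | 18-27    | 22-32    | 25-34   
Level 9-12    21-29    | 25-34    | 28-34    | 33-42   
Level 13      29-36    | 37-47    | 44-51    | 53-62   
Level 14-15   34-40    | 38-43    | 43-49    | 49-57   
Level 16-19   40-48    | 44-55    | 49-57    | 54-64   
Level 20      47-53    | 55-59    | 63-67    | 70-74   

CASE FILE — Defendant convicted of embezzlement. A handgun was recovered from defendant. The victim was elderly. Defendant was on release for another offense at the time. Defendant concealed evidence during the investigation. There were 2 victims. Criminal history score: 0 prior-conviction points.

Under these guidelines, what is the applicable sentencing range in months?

Base offense level for embezzlement: 14.
A1 applies: 14 + 3 = 17.
A2 does not apply.
A3 applies: 17 + 2 = 19.
A5 applies: 19 + 2 = 21.
A6 does not apply.
A7 applies (level before this adjustment is 21 ≥ 4, so +3): 21 + 3 = 24.
Level 24 exceeds the maximum of 20; capped at 20.
Final offense level: 20.
Criminal history: 0 prior points → Category 1 (0-2).
Level 20 falls in the 20 band.
Grid: Level 20 × Category 1 = 47-53 months.

47-53 months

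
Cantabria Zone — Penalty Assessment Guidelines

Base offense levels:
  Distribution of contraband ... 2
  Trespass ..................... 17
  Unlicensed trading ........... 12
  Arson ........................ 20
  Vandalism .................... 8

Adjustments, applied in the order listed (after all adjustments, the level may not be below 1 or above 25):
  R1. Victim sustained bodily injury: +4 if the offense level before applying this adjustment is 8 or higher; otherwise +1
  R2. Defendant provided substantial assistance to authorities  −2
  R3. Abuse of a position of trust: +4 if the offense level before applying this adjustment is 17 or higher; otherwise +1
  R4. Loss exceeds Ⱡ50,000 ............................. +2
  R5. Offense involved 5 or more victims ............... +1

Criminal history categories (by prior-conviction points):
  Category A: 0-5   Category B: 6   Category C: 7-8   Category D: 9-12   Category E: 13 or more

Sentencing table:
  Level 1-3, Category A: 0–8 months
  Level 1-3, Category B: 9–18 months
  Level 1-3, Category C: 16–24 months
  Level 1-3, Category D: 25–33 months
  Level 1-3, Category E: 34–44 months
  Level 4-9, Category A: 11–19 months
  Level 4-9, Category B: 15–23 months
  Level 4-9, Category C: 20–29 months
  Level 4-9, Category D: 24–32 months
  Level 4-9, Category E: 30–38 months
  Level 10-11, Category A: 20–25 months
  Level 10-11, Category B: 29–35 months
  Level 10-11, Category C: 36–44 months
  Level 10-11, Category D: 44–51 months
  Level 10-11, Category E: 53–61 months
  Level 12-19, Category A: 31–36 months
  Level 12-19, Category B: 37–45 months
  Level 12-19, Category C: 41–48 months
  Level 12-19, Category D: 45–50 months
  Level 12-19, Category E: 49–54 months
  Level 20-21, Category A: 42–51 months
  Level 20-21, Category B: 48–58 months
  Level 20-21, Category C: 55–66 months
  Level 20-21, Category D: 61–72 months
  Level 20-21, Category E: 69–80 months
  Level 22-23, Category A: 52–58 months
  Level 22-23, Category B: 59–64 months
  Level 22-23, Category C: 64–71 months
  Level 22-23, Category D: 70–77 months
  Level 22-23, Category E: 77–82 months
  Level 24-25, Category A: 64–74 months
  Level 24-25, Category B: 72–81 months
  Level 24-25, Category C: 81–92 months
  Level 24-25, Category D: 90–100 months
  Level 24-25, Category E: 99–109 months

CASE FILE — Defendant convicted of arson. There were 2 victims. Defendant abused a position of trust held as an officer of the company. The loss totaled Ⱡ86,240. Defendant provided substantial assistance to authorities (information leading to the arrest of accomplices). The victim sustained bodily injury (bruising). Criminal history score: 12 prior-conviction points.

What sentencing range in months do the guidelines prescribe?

Base offense level for arson: 20.
R1 applies (level before this adjustment is 20 ≥ 8, so +4): 20 + 4 = 24.
R2 applies: 24 − 2 = 22.
R3 applies (level before this adjustment is 22 ≥ 17, so +4): 22 + 4 = 26.
R4 applies: 26 + 2 = 28.
R5 does not apply.
Level 28 exceeds the maximum of 25; capped at 25.
Final offense level: 25.
Criminal history: 12 prior points → Category D (9-12).
Level 25 falls in the 24-25 band.
Grid: Level 24-25 × Category D = 90-100 months.

90-100 months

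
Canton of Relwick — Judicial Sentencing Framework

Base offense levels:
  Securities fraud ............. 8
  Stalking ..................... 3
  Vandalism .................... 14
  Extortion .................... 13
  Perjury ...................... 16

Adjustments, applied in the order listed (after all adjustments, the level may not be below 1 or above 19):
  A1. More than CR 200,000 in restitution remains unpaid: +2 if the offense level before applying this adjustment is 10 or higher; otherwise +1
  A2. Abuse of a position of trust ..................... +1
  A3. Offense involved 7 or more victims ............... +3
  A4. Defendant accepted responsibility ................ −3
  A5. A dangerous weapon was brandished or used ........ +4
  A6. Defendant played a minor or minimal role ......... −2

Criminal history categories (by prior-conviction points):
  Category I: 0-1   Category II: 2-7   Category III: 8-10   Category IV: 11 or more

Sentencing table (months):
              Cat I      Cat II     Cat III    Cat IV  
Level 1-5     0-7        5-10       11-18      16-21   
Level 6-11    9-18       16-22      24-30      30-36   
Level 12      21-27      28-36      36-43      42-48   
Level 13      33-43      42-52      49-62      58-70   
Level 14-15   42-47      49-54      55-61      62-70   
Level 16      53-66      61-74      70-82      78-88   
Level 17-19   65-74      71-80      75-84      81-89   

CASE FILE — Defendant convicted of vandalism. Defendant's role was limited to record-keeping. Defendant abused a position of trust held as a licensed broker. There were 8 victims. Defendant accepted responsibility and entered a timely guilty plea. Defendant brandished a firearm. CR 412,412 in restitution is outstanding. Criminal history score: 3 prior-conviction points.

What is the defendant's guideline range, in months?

71-80 months

Base offense level for vandalism: 14.
A1 applies (level before this adjustment is 14 ≥ 10, so +2): 14 + 2 = 16.
A2 applies: 16 + 1 = 17.
A3 applies: 17 + 3 = 20.
A4 applies: 20 − 3 = 17.
A5 applies: 17 + 4 = 21.
A6 applies: 21 − 2 = 19.
Final offense level: 19.
Criminal history: 3 prior points → Category II (2-7).
Level 19 falls in the 17-19 band.
Grid: Level 17-19 × Category II = 71-80 months.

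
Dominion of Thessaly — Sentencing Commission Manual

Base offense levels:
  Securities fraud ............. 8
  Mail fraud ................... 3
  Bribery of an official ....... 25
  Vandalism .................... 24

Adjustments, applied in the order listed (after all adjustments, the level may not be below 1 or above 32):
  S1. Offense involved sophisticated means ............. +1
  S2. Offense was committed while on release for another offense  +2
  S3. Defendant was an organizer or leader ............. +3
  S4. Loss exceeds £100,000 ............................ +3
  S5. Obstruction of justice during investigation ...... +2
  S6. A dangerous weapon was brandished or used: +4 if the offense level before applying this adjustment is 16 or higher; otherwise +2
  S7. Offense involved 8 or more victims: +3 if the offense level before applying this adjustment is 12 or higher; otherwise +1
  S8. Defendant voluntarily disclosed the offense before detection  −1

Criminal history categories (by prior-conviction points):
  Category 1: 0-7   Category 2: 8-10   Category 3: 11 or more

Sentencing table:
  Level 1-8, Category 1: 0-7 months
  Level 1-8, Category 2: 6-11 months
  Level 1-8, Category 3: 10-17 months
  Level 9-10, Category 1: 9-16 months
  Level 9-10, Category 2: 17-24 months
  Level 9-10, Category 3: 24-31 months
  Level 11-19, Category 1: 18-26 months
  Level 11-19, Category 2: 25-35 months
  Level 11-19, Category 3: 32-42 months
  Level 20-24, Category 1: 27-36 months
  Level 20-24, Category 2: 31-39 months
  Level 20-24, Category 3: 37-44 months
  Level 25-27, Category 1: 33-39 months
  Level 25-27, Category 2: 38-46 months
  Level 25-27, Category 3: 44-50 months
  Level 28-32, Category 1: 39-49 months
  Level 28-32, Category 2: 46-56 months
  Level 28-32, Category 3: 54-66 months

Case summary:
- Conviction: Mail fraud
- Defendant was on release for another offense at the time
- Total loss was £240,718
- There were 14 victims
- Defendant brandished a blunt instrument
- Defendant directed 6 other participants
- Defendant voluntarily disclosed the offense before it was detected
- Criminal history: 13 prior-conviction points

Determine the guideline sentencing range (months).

Base offense level for mail fraud: 3.
S2 applies: 3 + 2 = 5.
S3 applies: 5 + 3 = 8.
S4 applies: 8 + 3 = 11.
S6 applies (level before this adjustment is 11 < 16, so +2): 11 + 2 = 13.
S7 applies (level before this adjustment is 13 ≥ 12, so +3): 13 + 3 = 16.
S8 applies: 16 − 1 = 15.
Final offense level: 15.
Criminal history: 13 prior points → Category 3 (11+).
Level 15 falls in the 11-19 band.
Grid: Level 11-19 × Category 3 = 32-42 months.

32-42 months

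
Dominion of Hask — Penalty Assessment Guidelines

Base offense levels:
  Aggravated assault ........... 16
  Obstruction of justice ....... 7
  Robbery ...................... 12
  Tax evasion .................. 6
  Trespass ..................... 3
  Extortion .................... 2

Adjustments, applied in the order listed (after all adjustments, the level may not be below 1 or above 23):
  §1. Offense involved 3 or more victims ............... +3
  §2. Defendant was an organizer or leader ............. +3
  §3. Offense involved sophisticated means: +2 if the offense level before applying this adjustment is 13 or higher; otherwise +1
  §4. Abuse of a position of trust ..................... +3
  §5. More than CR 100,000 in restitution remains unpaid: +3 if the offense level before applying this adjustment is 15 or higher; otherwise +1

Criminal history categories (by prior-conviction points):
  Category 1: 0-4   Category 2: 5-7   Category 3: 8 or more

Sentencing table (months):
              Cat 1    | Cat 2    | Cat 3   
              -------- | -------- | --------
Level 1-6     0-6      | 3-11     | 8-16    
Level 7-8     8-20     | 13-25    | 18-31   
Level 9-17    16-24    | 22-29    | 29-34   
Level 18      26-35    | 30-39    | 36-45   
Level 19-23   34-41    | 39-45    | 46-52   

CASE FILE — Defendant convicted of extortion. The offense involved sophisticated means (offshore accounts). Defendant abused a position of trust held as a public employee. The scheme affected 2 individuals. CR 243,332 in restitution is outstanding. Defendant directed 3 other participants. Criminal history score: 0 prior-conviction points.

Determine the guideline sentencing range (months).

16-24 months

Base offense level for extortion: 2.
§2 applies: 2 + 3 = 5.
§3 applies (level before this adjustment is 5 < 13, so +1): 5 + 1 = 6.
§4 applies: 6 + 3 = 9.
§5 applies (level before this adjustment is 9 < 15, so +1): 9 + 1 = 10.
Final offense level: 10.
Criminal history: 0 prior points → Category 1 (0-4).
Level 10 falls in the 9-17 band.
Grid: Level 9-17 × Category 1 = 16-24 months.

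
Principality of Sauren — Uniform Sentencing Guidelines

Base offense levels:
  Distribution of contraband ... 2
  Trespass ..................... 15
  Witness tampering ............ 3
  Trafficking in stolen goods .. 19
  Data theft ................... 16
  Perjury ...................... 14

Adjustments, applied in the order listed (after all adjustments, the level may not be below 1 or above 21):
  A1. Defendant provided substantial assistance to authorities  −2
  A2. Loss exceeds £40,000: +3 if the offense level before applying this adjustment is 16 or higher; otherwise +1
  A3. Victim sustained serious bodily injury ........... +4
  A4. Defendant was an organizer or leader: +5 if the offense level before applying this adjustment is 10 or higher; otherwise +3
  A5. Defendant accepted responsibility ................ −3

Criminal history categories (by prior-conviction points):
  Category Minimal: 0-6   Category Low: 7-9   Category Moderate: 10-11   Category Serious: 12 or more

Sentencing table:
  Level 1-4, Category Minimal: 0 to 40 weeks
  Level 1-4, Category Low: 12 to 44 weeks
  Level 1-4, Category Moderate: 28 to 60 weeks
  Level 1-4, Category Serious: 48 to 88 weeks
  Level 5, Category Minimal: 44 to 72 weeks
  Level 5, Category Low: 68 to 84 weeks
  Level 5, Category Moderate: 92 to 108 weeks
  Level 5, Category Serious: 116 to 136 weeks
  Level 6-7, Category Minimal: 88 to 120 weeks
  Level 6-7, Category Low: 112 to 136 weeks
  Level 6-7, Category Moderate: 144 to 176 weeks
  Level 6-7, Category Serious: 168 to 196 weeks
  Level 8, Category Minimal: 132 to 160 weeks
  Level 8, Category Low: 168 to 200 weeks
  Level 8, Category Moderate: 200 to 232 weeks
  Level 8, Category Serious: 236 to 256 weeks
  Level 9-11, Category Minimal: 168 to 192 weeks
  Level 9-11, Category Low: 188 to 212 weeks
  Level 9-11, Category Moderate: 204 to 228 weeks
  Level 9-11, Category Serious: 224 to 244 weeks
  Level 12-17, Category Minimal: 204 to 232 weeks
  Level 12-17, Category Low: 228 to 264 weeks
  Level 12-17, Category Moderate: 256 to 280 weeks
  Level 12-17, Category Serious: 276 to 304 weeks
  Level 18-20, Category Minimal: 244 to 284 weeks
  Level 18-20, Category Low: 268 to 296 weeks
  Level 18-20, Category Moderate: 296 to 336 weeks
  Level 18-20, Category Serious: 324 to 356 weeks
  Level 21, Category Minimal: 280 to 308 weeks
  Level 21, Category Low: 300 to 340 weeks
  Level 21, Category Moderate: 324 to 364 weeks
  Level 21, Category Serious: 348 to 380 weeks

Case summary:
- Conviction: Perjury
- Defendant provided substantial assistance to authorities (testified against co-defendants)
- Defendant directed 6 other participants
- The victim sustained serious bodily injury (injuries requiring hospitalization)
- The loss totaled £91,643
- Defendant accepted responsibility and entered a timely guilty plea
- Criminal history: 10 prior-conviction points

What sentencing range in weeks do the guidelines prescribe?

296-336 weeks

Base offense level for perjury: 14.
A1 applies: 14 − 2 = 12.
A2 applies (level before this adjustment is 12 < 16, so +1): 12 + 1 = 13.
A3 applies: 13 + 4 = 17.
A4 applies (level before this adjustment is 17 ≥ 10, so +5): 17 + 5 = 22.
A5 applies: 22 − 3 = 19.
Final offense level: 19.
Criminal history: 10 prior points → Category Moderate (10-11).
Level 19 falls in the 18-20 band.
Grid: Level 18-20 × Category Moderate = 296-336 weeks.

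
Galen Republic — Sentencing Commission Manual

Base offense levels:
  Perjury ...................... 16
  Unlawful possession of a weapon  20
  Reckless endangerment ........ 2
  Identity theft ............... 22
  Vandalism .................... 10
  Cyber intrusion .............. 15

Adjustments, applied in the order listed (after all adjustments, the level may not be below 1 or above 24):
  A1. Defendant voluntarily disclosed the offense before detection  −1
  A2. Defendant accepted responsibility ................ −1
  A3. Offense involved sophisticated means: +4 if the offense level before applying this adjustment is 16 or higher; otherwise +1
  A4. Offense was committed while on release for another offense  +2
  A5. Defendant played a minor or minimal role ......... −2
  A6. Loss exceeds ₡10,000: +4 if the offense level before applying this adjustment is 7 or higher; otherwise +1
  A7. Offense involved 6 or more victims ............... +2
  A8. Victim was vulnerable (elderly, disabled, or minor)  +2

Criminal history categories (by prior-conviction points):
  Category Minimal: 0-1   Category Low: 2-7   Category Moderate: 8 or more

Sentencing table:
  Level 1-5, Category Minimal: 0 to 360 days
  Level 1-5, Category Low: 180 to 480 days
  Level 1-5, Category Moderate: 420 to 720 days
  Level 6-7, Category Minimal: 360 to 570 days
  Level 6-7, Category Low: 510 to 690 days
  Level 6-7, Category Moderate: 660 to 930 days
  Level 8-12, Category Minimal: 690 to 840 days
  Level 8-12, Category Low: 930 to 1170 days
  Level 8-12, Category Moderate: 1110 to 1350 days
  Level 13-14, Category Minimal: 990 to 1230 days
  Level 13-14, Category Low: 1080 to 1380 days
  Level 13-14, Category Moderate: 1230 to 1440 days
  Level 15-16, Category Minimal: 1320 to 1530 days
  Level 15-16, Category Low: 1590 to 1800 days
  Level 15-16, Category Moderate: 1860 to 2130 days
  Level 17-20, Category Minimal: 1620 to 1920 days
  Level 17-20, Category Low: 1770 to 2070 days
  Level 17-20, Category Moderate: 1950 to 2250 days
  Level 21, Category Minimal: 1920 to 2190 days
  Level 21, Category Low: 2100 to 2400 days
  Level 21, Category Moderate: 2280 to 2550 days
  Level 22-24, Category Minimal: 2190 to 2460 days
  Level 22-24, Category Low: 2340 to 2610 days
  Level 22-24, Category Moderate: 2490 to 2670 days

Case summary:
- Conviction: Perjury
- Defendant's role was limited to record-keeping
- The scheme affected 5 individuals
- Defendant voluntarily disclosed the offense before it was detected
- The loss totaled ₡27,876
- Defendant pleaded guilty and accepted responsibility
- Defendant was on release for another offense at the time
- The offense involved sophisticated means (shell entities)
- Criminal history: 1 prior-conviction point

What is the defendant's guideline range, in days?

Base offense level for perjury: 16.
A1 applies: 16 − 1 = 15.
A2 applies: 15 − 1 = 14.
A3 applies (level before this adjustment is 14 < 16, so +1): 14 + 1 = 15.
A4 applies: 15 + 2 = 17.
A5 applies: 17 − 2 = 15.
A6 applies (level before this adjustment is 15 ≥ 7, so +4): 15 + 4 = 19.
A7 does not apply.
Final offense level: 19.
Criminal history: 1 prior point → Category Minimal (0-1).
Level 19 falls in the 17-20 band.
Grid: Level 17-20 × Category Minimal = 1620-1920 days.

1620-1920 days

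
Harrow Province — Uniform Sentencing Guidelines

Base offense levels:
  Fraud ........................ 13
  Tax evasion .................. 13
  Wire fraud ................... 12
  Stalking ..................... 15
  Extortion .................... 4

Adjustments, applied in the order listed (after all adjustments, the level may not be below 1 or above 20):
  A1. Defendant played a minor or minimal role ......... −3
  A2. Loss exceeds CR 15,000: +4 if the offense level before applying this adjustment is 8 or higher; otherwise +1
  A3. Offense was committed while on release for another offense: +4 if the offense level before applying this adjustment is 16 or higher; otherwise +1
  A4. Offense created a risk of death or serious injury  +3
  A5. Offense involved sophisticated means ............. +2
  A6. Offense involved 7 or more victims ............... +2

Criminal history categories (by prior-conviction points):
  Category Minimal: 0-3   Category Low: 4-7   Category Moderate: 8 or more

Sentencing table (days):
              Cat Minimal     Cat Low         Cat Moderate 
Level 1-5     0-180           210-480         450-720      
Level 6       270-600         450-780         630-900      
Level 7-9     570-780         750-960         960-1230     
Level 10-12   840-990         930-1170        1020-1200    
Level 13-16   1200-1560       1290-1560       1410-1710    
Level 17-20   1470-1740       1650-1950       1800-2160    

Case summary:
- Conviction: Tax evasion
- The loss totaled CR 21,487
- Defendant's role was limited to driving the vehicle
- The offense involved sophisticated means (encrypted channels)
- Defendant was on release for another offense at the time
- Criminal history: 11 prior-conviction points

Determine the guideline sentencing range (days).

1800-2160 days

Base offense level for tax evasion: 13.
A1 applies: 13 − 3 = 10.
A2 applies (level before this adjustment is 10 ≥ 8, so +4): 10 + 4 = 14.
A3 applies (level before this adjustment is 14 < 16, so +1): 14 + 1 = 15.
A5 applies: 15 + 2 = 17.
A6 does not apply.
Final offense level: 17.
Criminal history: 11 prior points → Category Moderate (8+).
Level 17 falls in the 17-20 band.
Grid: Level 17-20 × Category Moderate = 1800-2160 days.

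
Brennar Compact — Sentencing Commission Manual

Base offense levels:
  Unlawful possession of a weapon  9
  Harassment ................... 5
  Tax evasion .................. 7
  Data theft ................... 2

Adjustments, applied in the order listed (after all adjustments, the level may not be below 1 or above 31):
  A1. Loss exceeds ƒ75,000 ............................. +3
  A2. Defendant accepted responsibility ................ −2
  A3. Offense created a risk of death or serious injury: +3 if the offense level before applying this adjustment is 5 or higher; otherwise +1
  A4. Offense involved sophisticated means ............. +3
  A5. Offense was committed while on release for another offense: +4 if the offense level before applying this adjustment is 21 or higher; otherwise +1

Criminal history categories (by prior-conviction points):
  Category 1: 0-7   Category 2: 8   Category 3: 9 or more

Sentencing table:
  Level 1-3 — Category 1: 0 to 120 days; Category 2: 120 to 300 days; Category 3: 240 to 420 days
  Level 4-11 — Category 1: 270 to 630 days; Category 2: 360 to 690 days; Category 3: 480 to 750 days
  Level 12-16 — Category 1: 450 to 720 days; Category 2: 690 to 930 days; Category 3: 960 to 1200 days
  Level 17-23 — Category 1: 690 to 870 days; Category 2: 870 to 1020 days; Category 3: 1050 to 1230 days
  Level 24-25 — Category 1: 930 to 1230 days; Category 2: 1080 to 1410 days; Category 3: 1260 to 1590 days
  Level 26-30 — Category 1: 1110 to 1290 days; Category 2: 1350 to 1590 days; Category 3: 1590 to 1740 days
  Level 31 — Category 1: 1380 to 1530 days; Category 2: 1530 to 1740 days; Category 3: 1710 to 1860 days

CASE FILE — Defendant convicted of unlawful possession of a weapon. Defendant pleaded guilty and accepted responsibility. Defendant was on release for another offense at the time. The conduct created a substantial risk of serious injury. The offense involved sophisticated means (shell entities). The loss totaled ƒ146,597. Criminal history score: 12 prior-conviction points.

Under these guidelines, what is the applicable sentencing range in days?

Base offense level for unlawful possession of a weapon: 9.
A1 applies: 9 + 3 = 12.
A2 applies: 12 − 2 = 10.
A3 applies (level before this adjustment is 10 ≥ 5, so +3): 10 + 3 = 13.
A4 applies: 13 + 3 = 16.
A5 applies (level before this adjustment is 16 < 21, so +1): 16 + 1 = 17.
Final offense level: 17.
Criminal history: 12 prior points → Category 3 (9+).
Level 17 falls in the 17-23 band.
Grid: Level 17-23 × Category 3 = 1050-1230 days.

1050-1230 days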